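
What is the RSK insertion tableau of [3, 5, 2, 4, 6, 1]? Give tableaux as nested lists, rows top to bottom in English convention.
P = [[1, 4, 6], [2, 5], [3]]

Insert 3: appended to row 1. P = [[3]].
Insert 5: appended to row 1. P = [[3, 5]].
Insert 2: 2 bumps 3 from row 1; 3 starts row 2. P = [[2, 5], [3]].
Insert 4: 4 bumps 5 from row 1; 5 appends to row 2. P = [[2, 4], [3, 5]].
Insert 6: appended to row 1. P = [[2, 4, 6], [3, 5]].
Insert 1: 1 bumps 2 from row 1; 2 bumps 3 from row 2; 3 starts row 3. P = [[1, 4, 6], [2, 5], [3]].

So P = [[1, 4, 6], [2, 5], [3]].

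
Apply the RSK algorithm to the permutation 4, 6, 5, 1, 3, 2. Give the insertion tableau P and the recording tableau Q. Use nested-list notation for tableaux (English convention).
P = [[1, 2], [3, 5], [4], [6]], Q = [[1, 2], [3, 5], [4], [6]]

Insert each entry of the permutation into P by Schensted row insertion, recording in Q the position of each new cell.

After inserting 4: P = [[4]].
After inserting 6: P = [[4, 6]].
After inserting 5: P = [[4, 5], [6]].
After inserting 1: P = [[1, 5], [4], [6]].
After inserting 3: P = [[1, 3], [4, 5], [6]].
After inserting 2: P = [[1, 2], [3, 5], [4], [6]].

So P = [[1, 2], [3, 5], [4], [6]], Q = [[1, 2], [3, 5], [4], [6]].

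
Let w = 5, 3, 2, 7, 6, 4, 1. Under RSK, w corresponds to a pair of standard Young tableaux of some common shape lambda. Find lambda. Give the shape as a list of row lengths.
[2, 2, 2, 1]

Row-insert each entry into an empty tableau.

After inserting 5: P = [[5]].
After inserting 3: P = [[3], [5]].
After inserting 2: P = [[2], [3], [5]].
After inserting 7: P = [[2, 7], [3], [5]].
After inserting 6: P = [[2, 6], [3, 7], [5]].
After inserting 4: P = [[2, 4], [3, 6], [5, 7]].
After inserting 1: P = [[1, 4], [2, 6], [3, 7], [5]].

The final insertion tableau P = [[1, 4], [2, 6], [3, 7], [5]] has shape [2, 2, 2, 1].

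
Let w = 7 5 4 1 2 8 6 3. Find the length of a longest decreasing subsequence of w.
4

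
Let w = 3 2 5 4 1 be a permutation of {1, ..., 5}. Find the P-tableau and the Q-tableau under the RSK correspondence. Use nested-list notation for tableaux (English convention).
Insert each entry of the permutation into P by Schensted row insertion, recording in Q the position of each new cell.

After inserting 3: P = [[3]].
After inserting 2: P = [[2], [3]].
After inserting 5: P = [[2, 5], [3]].
After inserting 4: P = [[2, 4], [3, 5]].
After inserting 1: P = [[1, 4], [2, 5], [3]].

So P = [[1, 4], [2, 5], [3]], Q = [[1, 3], [2, 4], [5]].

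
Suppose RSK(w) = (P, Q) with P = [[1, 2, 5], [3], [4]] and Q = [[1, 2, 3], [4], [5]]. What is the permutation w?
Reverse the RSK construction: for i from n down to 1, find the cell of Q containing i, remove the entry at that cell from P, and reverse-bump it up through P; the value ejected from row 1 is w(i).

Step i=5: Q has 5 at row 3, column 1; remove 4 from row 3 of P and reverse-bump: 4 enters row 2 and ejects 3; 3 enters row 1 and ejects 2. So w(5) = 2. P is now [[1, 3, 5], [4]].
Step i=4: Q has 4 at row 2, column 1; remove 4 from row 2 of P and reverse-bump: 4 enters row 1 and ejects 3. So w(4) = 3. P is now [[1, 4, 5]].
Step i=3: Q has 3 at row 1, column 3; remove that cell from P, ejecting 5. So w(3) = 5. P is now [[1, 4]].
Step i=2: Q has 2 at row 1, column 2; remove that cell from P, ejecting 4. So w(2) = 4. P is now [[1]].
Step i=1: Q has 1 at row 1, column 1; remove that cell from P, ejecting 1. So w(1) = 1. P is now [].

So w = 1 4 5 3 2.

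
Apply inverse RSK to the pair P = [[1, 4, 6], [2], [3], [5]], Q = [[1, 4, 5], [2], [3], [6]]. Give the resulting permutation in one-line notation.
5 3 2 4 6 1

Reverse the RSK construction: for i from n down to 1, find the cell of Q containing i, remove the entry at that cell from P, and reverse-bump it up through P; the value ejected from row 1 is w(i).

Step i=6: Q has 6 at row 4, column 1; remove 5 from row 4 of P and reverse-bump: 5 enters row 3 and ejects 3; 3 enters row 2 and ejects 2; 2 enters row 1 and ejects 1. So w(6) = 1. P is now [[2, 4, 6], [3], [5]].
Step i=5: Q has 5 at row 1, column 3; remove that cell from P, ejecting 6. So w(5) = 6. P is now [[2, 4], [3], [5]].
Step i=4: Q has 4 at row 1, column 2; remove that cell from P, ejecting 4. So w(4) = 4. P is now [[2], [3], [5]].
Step i=3: Q has 3 at row 3, column 1; remove 5 from row 3 of P and reverse-bump: 5 enters row 2 and ejects 3; 3 enters row 1 and ejects 2. So w(3) = 2. P is now [[3], [5]].
Step i=2: Q has 2 at row 2, column 1; remove 5 from row 2 of P and reverse-bump: 5 enters row 1 and ejects 3. So w(2) = 3. P is now [[5]].
Step i=1: Q has 1 at row 1, column 1; remove that cell from P, ejecting 5. So w(1) = 5. P is now [].

So w = 5 3 2 4 6 1.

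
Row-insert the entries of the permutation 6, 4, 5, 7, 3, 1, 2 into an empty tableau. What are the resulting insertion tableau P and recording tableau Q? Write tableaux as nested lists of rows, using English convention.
P = [[1, 2, 7], [3, 5], [4], [6]], Q = [[1, 3, 4], [2, 7], [5], [6]]

Insert each entry of the permutation into P by Schensted row insertion, recording in Q the position of each new cell.

Insert 6: appended to row 1. P = [[6]], Q = [[1]].
Insert 4: 4 bumps 6 from row 1; 6 starts row 2. P = [[4], [6]], Q = [[1], [2]].
Insert 5: appended to row 1. P = [[4, 5], [6]], Q = [[1, 3], [2]].
Insert 7: appended to row 1. P = [[4, 5, 7], [6]], Q = [[1, 3, 4], [2]].
Insert 3: 3 bumps 4 from row 1; 4 bumps 6 from row 2; 6 starts row 3. P = [[3, 5, 7], [4], [6]], Q = [[1, 3, 4], [2], [5]].
Insert 1: 1 bumps 3 from row 1; 3 bumps 4 from row 2; 4 bumps 6 from row 3; 6 starts row 4. P = [[1, 5, 7], [3], [4], [6]], Q = [[1, 3, 4], [2], [5], [6]].
Insert 2: 2 bumps 5 from row 1; 5 appends to row 2. P = [[1, 2, 7], [3, 5], [4], [6]], Q = [[1, 3, 4], [2, 7], [5], [6]].

So P = [[1, 2, 7], [3, 5], [4], [6]], Q = [[1, 3, 4], [2, 7], [5], [6]].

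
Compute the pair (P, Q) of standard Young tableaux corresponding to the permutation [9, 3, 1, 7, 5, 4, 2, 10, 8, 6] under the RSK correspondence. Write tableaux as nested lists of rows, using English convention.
Insert each entry of the permutation into P by Schensted row insertion, recording in Q the position of each new cell.

Insert 9: appended to row 1. P = [[9]].
Insert 3: 3 bumps 9 from row 1; 9 starts row 2. P = [[3], [9]].
Insert 1: 1 bumps 3 from row 1; 3 bumps 9 from row 2; 9 starts row 3. P = [[1], [3], [9]].
Insert 7: appended to row 1. P = [[1, 7], [3], [9]].
Insert 5: 5 bumps 7 from row 1; 7 appends to row 2. P = [[1, 5], [3, 7], [9]].
Insert 4: 4 bumps 5 from row 1; 5 bumps 7 from row 2; 7 bumps 9 from row 3; 9 starts row 4. P = [[1, 4], [3, 5], [7], [9]].
Insert 2: 2 bumps 4 from row 1; 4 bumps 5 from row 2; 5 bumps 7 from row 3; 7 bumps 9 from row 4; 9 starts row 5. P = [[1, 2], [3, 4], [5], [7], [9]].
Insert 10: appended to row 1. P = [[1, 2, 10], [3, 4], [5], [7], [9]].
Insert 8: 8 bumps 10 from row 1; 10 appends to row 2. P = [[1, 2, 8], [3, 4, 10], [5], [7], [9]].
Insert 6: 6 bumps 8 from row 1; 8 bumps 10 from row 2; 10 appends to row 3. P = [[1, 2, 6], [3, 4, 8], [5, 10], [7], [9]].

So P = [[1, 2, 6], [3, 4, 8], [5, 10], [7], [9]], Q = [[1, 4, 8], [2, 5, 9], [3, 10], [6], [7]].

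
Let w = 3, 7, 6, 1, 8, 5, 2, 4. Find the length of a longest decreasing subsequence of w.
4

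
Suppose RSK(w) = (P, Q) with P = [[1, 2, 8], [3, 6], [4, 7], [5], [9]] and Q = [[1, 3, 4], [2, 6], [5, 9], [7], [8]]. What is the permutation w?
Reverse the RSK construction: for i from n down to 1, find the cell of Q containing i, remove the entry at that cell from P, and reverse-bump it up through P; the value ejected from row 1 is w(i).

Step i=9: Q has 9 at row 3, column 2; remove 7 from row 3 of P and reverse-bump: 7 enters row 2 and ejects 6; 6 enters row 1 and ejects 2. So w(9) = 2. P is now [[1, 6, 8], [3, 7], [4], [5], [9]].
Step i=8: Q has 8 at row 5, column 1; remove 9 from row 5 of P and reverse-bump: 9 enters row 4 and ejects 5; 5 enters row 3 and ejects 4; 4 enters row 2 and ejects 3; 3 enters row 1 and ejects 1. So w(8) = 1. P is now [[3, 6, 8], [4, 7], [5], [9]].
Step i=7: Q has 7 at row 4, column 1; remove 9 from row 4 of P and reverse-bump: 9 enters row 3 and ejects 5; 5 enters row 2 and ejects 4; 4 enters row 1 and ejects 3. So w(7) = 3. P is now [[4, 6, 8], [5, 7], [9]].
Step i=6: Q has 6 at row 2, column 2; remove 7 from row 2 of P and reverse-bump: 7 enters row 1 and ejects 6. So w(6) = 6. P is now [[4, 7, 8], [5], [9]].
Step i=5: Q has 5 at row 3, column 1; remove 9 from row 3 of P and reverse-bump: 9 enters row 2 and ejects 5; 5 enters row 1 and ejects 4. So w(5) = 4. P is now [[5, 7, 8], [9]].
Step i=4: Q has 4 at row 1, column 3; remove that cell from P, ejecting 8. So w(4) = 8. P is now [[5, 7], [9]].
Step i=3: Q has 3 at row 1, column 2; remove that cell from P, ejecting 7. So w(3) = 7. P is now [[5], [9]].
Step i=2: Q has 2 at row 2, column 1; remove 9 from row 2 of P and reverse-bump: 9 enters row 1 and ejects 5. So w(2) = 5. P is now [[9]].
Step i=1: Q has 1 at row 1, column 1; remove that cell from P, ejecting 9. So w(1) = 9. P is now [].

So w = 9 5 7 8 4 6 3 1 2.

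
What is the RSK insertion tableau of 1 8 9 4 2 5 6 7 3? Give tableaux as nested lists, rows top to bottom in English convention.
P = [[1, 2, 3, 6, 7], [4, 5], [8, 9]]

After inserting 1: P = [[1]].
After inserting 8: P = [[1, 8]].
After inserting 9: P = [[1, 8, 9]].
After inserting 4: P = [[1, 4, 9], [8]].
After inserting 2: P = [[1, 2, 9], [4], [8]].
After inserting 5: P = [[1, 2, 5], [4, 9], [8]].
After inserting 6: P = [[1, 2, 5, 6], [4, 9], [8]].
After inserting 7: P = [[1, 2, 5, 6, 7], [4, 9], [8]].
After inserting 3: P = [[1, 2, 3, 6, 7], [4, 5], [8, 9]].

So P = [[1, 2, 3, 6, 7], [4, 5], [8, 9]].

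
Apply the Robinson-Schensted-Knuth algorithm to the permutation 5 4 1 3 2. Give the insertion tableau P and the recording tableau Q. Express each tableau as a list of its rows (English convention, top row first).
Insert each entry of the permutation into P by Schensted row insertion, recording in Q the position of each new cell.

Insert 5: appended to row 1. P = [[5]], Q = [[1]].
Insert 4: 4 bumps 5 from row 1; 5 starts row 2. P = [[4], [5]], Q = [[1], [2]].
Insert 1: 1 bumps 4 from row 1; 4 bumps 5 from row 2; 5 starts row 3. P = [[1], [4], [5]], Q = [[1], [2], [3]].
Insert 3: appended to row 1. P = [[1, 3], [4], [5]], Q = [[1, 4], [2], [3]].
Insert 2: 2 bumps 3 from row 1; 3 bumps 4 from row 2; 4 bumps 5 from row 3; 5 starts row 4. P = [[1, 2], [3], [4], [5]], Q = [[1, 4], [2], [3], [5]].

So P = [[1, 2], [3], [4], [5]], Q = [[1, 4], [2], [3], [5]].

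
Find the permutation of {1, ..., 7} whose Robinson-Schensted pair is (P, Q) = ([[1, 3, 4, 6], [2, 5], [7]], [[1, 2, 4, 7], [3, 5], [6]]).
2 3 1 7 5 4 6

Reverse the RSK construction: for i from n down to 1, find the cell of Q containing i, remove the entry at that cell from P, and reverse-bump it up through P; the value ejected from row 1 is w(i).

Step i=7: Q has 7 at row 1, column 4; remove that cell from P, ejecting 6. So w(7) = 6. P is now [[1, 3, 4], [2, 5], [7]].
Step i=6: Q has 6 at row 3, column 1; remove 7 from row 3 of P and reverse-bump: 7 enters row 2 and ejects 5; 5 enters row 1 and ejects 4. So w(6) = 4. P is now [[1, 3, 5], [2, 7]].
Step i=5: Q has 5 at row 2, column 2; remove 7 from row 2 of P and reverse-bump: 7 enters row 1 and ejects 5. So w(5) = 5. P is now [[1, 3, 7], [2]].
Step i=4: Q has 4 at row 1, column 3; remove that cell from P, ejecting 7. So w(4) = 7. P is now [[1, 3], [2]].
Step i=3: Q has 3 at row 2, column 1; remove 2 from row 2 of P and reverse-bump: 2 enters row 1 and ejects 1. So w(3) = 1. P is now [[2, 3]].
Step i=2: Q has 2 at row 1, column 2; remove that cell from P, ejecting 3. So w(2) = 3. P is now [[2]].
Step i=1: Q has 1 at row 1, column 1; remove that cell from P, ejecting 2. So w(1) = 2. P is now [].

So w = 2 3 1 7 5 4 6.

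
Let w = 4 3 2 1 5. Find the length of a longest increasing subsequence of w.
2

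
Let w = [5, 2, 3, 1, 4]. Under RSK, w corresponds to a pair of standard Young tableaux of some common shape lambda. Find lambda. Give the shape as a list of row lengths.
[3, 1, 1]

RSK row insertion gives P = [[1, 3, 4], [2], [5]], which has shape [3, 1, 1].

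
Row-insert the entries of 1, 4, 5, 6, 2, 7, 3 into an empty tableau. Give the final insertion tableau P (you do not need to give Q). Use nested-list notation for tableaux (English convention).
P = [[1, 2, 3, 6, 7], [4, 5]]

Insert 1: appended to row 1. P = [[1]].
Insert 4: appended to row 1. P = [[1, 4]].
Insert 5: appended to row 1. P = [[1, 4, 5]].
Insert 6: appended to row 1. P = [[1, 4, 5, 6]].
Insert 2: 2 bumps 4 from row 1; 4 starts row 2. P = [[1, 2, 5, 6], [4]].
Insert 7: appended to row 1. P = [[1, 2, 5, 6, 7], [4]].
Insert 3: 3 bumps 5 from row 1; 5 appends to row 2. P = [[1, 2, 3, 6, 7], [4, 5]].

So P = [[1, 2, 3, 6, 7], [4, 5]].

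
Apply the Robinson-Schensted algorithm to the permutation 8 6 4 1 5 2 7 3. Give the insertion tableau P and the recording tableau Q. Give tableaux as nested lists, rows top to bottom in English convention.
Insert each entry of the permutation into P by Schensted row insertion, recording in Q the position of each new cell.

Insert 8: appended to row 1. P = [[8]].
Insert 6: 6 bumps 8 from row 1; 8 starts row 2. P = [[6], [8]].
Insert 4: 4 bumps 6 from row 1; 6 bumps 8 from row 2; 8 starts row 3. P = [[4], [6], [8]].
Insert 1: 1 bumps 4 from row 1; 4 bumps 6 from row 2; 6 bumps 8 from row 3; 8 starts row 4. P = [[1], [4], [6], [8]].
Insert 5: appended to row 1. P = [[1, 5], [4], [6], [8]].
Insert 2: 2 bumps 5 from row 1; 5 appends to row 2. P = [[1, 2], [4, 5], [6], [8]].
Insert 7: appended to row 1. P = [[1, 2, 7], [4, 5], [6], [8]].
Insert 3: 3 bumps 7 from row 1; 7 appends to row 2. P = [[1, 2, 3], [4, 5, 7], [6], [8]].

So P = [[1, 2, 3], [4, 5, 7], [6], [8]], Q = [[1, 5, 7], [2, 6, 8], [3], [4]].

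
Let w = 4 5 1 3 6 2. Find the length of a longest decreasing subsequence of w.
3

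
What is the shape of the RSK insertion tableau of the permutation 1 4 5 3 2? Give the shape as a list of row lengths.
RSK row insertion gives P = [[1, 2, 5], [3], [4]], which has shape [3, 1, 1].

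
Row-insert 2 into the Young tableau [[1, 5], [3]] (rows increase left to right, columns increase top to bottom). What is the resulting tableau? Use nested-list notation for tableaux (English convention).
In row 1, 2 replaces 5 (the leftmost entry greater than 2); 5 is bumped to row 2. 5 is appended to row 2. The new tableau is [[1, 2], [3, 5]].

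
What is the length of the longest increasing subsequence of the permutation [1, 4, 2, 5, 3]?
3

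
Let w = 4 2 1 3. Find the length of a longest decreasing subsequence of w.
3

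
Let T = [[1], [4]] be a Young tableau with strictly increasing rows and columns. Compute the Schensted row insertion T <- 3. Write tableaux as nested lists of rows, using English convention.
3 is larger than every entry of row 1, so it is appended to row 1. The new tableau is [[1, 3], [4]].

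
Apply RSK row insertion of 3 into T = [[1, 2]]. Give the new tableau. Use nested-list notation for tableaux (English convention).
[[1, 2, 3]]

3 is larger than every entry of row 1, so it is appended to row 1. The new tableau is [[1, 2, 3]].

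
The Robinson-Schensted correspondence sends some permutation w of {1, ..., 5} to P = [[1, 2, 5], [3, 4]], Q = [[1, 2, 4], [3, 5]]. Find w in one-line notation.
3 4 1 5 2

Reverse RSK: for i = n, n-1, ..., 1, locate i in Q, remove the corresponding corner cell from P, and reverse-bump its entry up through P; the value ejected from row 1 is w(i).

So w = 3 4 1 5 2.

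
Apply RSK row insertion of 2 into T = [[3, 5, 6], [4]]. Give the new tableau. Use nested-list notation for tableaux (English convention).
[[2, 5, 6], [3], [4]]

In row 1, 2 replaces 3 (the leftmost entry greater than 2); 3 is bumped to row 2. In row 2, 3 replaces 4 (the leftmost entry greater than 3); 4 is bumped to row 3. 4 starts a new row 3. The new tableau is [[2, 5, 6], [3], [4]].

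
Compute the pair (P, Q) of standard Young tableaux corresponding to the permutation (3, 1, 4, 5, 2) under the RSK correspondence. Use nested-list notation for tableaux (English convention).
P = [[1, 2, 5], [3, 4]], Q = [[1, 3, 4], [2, 5]]

Insert each entry of the permutation into P by Schensted row insertion, recording in Q the position of each new cell.

Insert 3: appended to row 1. P = [[3]].
Insert 1: 1 bumps 3 from row 1; 3 starts row 2. P = [[1], [3]].
Insert 4: appended to row 1. P = [[1, 4], [3]].
Insert 5: appended to row 1. P = [[1, 4, 5], [3]].
Insert 2: 2 bumps 4 from row 1; 4 appends to row 2. P = [[1, 2, 5], [3, 4]].

So P = [[1, 2, 5], [3, 4]], Q = [[1, 3, 4], [2, 5]].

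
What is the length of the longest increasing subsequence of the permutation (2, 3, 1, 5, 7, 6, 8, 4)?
5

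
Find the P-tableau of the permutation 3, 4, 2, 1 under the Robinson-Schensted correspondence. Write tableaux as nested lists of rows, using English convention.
Insert 3: appended to row 1. P = [[3]].
Insert 4: appended to row 1. P = [[3, 4]].
Insert 2: 2 bumps 3 from row 1; 3 starts row 2. P = [[2, 4], [3]].
Insert 1: 1 bumps 2 from row 1; 2 bumps 3 from row 2; 3 starts row 3. P = [[1, 4], [2], [3]].

So P = [[1, 4], [2], [3]].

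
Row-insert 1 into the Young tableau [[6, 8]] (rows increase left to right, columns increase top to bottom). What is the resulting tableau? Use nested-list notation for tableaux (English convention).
In row 1, 1 replaces 6 (the leftmost entry greater than 1); 6 is bumped to row 2. 6 starts a new row 2. The new tableau is [[1, 8], [6]].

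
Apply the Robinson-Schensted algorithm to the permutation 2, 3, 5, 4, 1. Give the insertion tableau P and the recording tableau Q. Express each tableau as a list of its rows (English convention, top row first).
Insert each entry of the permutation into P by Schensted row insertion, recording in Q the position of each new cell.

Insert 2: appended to row 1. P = [[2]].
Insert 3: appended to row 1. P = [[2, 3]].
Insert 5: appended to row 1. P = [[2, 3, 5]].
Insert 4: 4 bumps 5 from row 1; 5 starts row 2. P = [[2, 3, 4], [5]].
Insert 1: 1 bumps 2 from row 1; 2 bumps 5 from row 2; 5 starts row 3. P = [[1, 3, 4], [2], [5]].

So P = [[1, 3, 4], [2], [5]], Q = [[1, 2, 3], [4], [5]].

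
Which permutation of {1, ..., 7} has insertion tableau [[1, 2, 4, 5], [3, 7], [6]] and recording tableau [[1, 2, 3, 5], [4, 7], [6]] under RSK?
1 3 6 4 7 2 5

Reverse the RSK construction: for i from n down to 1, find the cell of Q containing i, remove the entry at that cell from P, and reverse-bump it up through P; the value ejected from row 1 is w(i).

Step i=7: Q has 7 at row 2, column 2; remove 7 from row 2 of P and reverse-bump: 7 enters row 1 and ejects 5. So w(7) = 5. P is now [[1, 2, 4, 7], [3], [6]].
Step i=6: Q has 6 at row 3, column 1; remove 6 from row 3 of P and reverse-bump: 6 enters row 2 and ejects 3; 3 enters row 1 and ejects 2. So w(6) = 2. P is now [[1, 3, 4, 7], [6]].
Step i=5: Q has 5 at row 1, column 4; remove that cell from P, ejecting 7. So w(5) = 7. P is now [[1, 3, 4], [6]].
Step i=4: Q has 4 at row 2, column 1; remove 6 from row 2 of P and reverse-bump: 6 enters row 1 and ejects 4. So w(4) = 4. P is now [[1, 3, 6]].
Step i=3: Q has 3 at row 1, column 3; remove that cell from P, ejecting 6. So w(3) = 6. P is now [[1, 3]].
Step i=2: Q has 2 at row 1, column 2; remove that cell from P, ejecting 3. So w(2) = 3. P is now [[1]].
Step i=1: Q has 1 at row 1, column 1; remove that cell from P, ejecting 1. So w(1) = 1. P is now [].

So w = 1 3 6 4 7 2 5.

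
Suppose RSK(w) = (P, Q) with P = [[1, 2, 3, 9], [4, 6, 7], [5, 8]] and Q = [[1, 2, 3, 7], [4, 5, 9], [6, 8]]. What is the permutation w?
5 6 8 4 7 1 9 2 3

Reverse the RSK construction: for i from n down to 1, find the cell of Q containing i, remove the entry at that cell from P, and reverse-bump it up through P; the value ejected from row 1 is w(i).

Step i=9: Q has 9 at row 2, column 3; remove 7 from row 2 of P and reverse-bump: 7 enters row 1 and ejects 3. So w(9) = 3. P is now [[1, 2, 7, 9], [4, 6], [5, 8]].
Step i=8: Q has 8 at row 3, column 2; remove 8 from row 3 of P and reverse-bump: 8 enters row 2 and ejects 6; 6 enters row 1 and ejects 2. So w(8) = 2. P is now [[1, 6, 7, 9], [4, 8], [5]].
Step i=7: Q has 7 at row 1, column 4; remove that cell from P, ejecting 9. So w(7) = 9. P is now [[1, 6, 7], [4, 8], [5]].
Step i=6: Q has 6 at row 3, column 1; remove 5 from row 3 of P and reverse-bump: 5 enters row 2 and ejects 4; 4 enters row 1 and ejects 1. So w(6) = 1. P is now [[4, 6, 7], [5, 8]].
Step i=5: Q has 5 at row 2, column 2; remove 8 from row 2 of P and reverse-bump: 8 enters row 1 and ejects 7. So w(5) = 7. P is now [[4, 6, 8], [5]].
Step i=4: Q has 4 at row 2, column 1; remove 5 from row 2 of P and reverse-bump: 5 enters row 1 and ejects 4. So w(4) = 4. P is now [[5, 6, 8]].
Step i=3: Q has 3 at row 1, column 3; remove that cell from P, ejecting 8. So w(3) = 8. P is now [[5, 6]].
Step i=2: Q has 2 at row 1, column 2; remove that cell from P, ejecting 6. So w(2) = 6. P is now [[5]].
Step i=1: Q has 1 at row 1, column 1; remove that cell from P, ejecting 5. So w(1) = 5. P is now [].

So w = 5 6 8 4 7 1 9 2 3.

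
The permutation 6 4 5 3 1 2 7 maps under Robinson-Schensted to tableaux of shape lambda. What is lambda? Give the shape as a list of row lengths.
RSK row insertion gives P = [[1, 2, 7], [3, 5], [4], [6]], which has shape [3, 2, 1, 1].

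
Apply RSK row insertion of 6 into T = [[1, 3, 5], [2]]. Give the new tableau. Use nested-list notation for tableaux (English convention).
6 is larger than every entry of row 1, so it is appended to row 1. The new tableau is [[1, 3, 5, 6], [2]].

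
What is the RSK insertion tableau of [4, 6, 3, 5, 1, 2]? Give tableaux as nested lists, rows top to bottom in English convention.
P = [[1, 2], [3, 5], [4, 6]]

Insert 4: appended to row 1. P = [[4]].
Insert 6: appended to row 1. P = [[4, 6]].
Insert 3: 3 bumps 4 from row 1; 4 starts row 2. P = [[3, 6], [4]].
Insert 5: 5 bumps 6 from row 1; 6 appends to row 2. P = [[3, 5], [4, 6]].
Insert 1: 1 bumps 3 from row 1; 3 bumps 4 from row 2; 4 starts row 3. P = [[1, 5], [3, 6], [4]].
Insert 2: 2 bumps 5 from row 1; 5 bumps 6 from row 2; 6 appends to row 3. P = [[1, 2], [3, 5], [4, 6]].

So P = [[1, 2], [3, 5], [4, 6]].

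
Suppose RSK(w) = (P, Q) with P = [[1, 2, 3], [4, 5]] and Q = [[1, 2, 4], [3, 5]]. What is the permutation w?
1 4 2 5 3

Reverse the RSK construction: for i from n down to 1, find the cell of Q containing i, remove the entry at that cell from P, and reverse-bump it up through P; the value ejected from row 1 is w(i).

Step i=5: Q has 5 at row 2, column 2; remove 5 from row 2 of P and reverse-bump: 5 enters row 1 and ejects 3. So w(5) = 3. P is now [[1, 2, 5], [4]].
Step i=4: Q has 4 at row 1, column 3; remove that cell from P, ejecting 5. So w(4) = 5. P is now [[1, 2], [4]].
Step i=3: Q has 3 at row 2, column 1; remove 4 from row 2 of P and reverse-bump: 4 enters row 1 and ejects 2. So w(3) = 2. P is now [[1, 4]].
Step i=2: Q has 2 at row 1, column 2; remove that cell from P, ejecting 4. So w(2) = 4. P is now [[1]].
Step i=1: Q has 1 at row 1, column 1; remove that cell from P, ejecting 1. So w(1) = 1. P is now [].

So w = 1 4 2 5 3.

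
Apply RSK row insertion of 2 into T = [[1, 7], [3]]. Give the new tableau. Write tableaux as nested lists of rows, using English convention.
In row 1, 2 replaces 7 (the leftmost entry greater than 2); 7 is bumped to row 2. 7 is appended to row 2. The new tableau is [[1, 2], [3, 7]].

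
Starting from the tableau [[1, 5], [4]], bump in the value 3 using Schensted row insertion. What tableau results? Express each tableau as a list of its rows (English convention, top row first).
[[1, 3], [4, 5]]

In row 1, 3 replaces 5 (the leftmost entry greater than 3); 5 is bumped to row 2. 5 is appended to row 2. The new tableau is [[1, 3], [4, 5]].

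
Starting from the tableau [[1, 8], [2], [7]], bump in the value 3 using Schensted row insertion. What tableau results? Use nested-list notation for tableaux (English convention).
[[1, 3], [2, 8], [7]]

In row 1, 3 replaces 8 (the leftmost entry greater than 3); 8 is bumped to row 2. 8 is appended to row 2. The new tableau is [[1, 3], [2, 8], [7]].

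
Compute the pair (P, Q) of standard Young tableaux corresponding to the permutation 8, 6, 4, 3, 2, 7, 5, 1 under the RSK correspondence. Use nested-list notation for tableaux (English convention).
P = [[1, 5], [2, 7], [3], [4], [6], [8]], Q = [[1, 6], [2, 7], [3], [4], [5], [8]]

Insert each entry of the permutation into P by Schensted row insertion, recording in Q the position of each new cell.

Insert 8: appended to row 1. P = [[8]].
Insert 6: 6 bumps 8 from row 1; 8 starts row 2. P = [[6], [8]].
Insert 4: 4 bumps 6 from row 1; 6 bumps 8 from row 2; 8 starts row 3. P = [[4], [6], [8]].
Insert 3: 3 bumps 4 from row 1; 4 bumps 6 from row 2; 6 bumps 8 from row 3; 8 starts row 4. P = [[3], [4], [6], [8]].
Insert 2: 2 bumps 3 from row 1; 3 bumps 4 from row 2; 4 bumps 6 from row 3; 6 bumps 8 from row 4; 8 starts row 5. P = [[2], [3], [4], [6], [8]].
Insert 7: appended to row 1. P = [[2, 7], [3], [4], [6], [8]].
Insert 5: 5 bumps 7 from row 1; 7 appends to row 2. P = [[2, 5], [3, 7], [4], [6], [8]].
Insert 1: 1 bumps 2 from row 1; 2 bumps 3 from row 2; 3 bumps 4 from row 3; 4 bumps 6 from row 4; 6 bumps 8 from row 5; 8 starts row 6. P = [[1, 5], [2, 7], [3], [4], [6], [8]].

So P = [[1, 5], [2, 7], [3], [4], [6], [8]], Q = [[1, 6], [2, 7], [3], [4], [5], [8]].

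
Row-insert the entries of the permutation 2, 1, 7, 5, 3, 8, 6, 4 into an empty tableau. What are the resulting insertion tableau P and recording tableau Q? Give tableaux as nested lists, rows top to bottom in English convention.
P = [[1, 3, 4], [2, 5, 6], [7, 8]], Q = [[1, 3, 6], [2, 4, 7], [5, 8]]

Insert each entry of the permutation into P by Schensted row insertion, recording in Q the position of each new cell.

Insert 2: appended to row 1. P = [[2]].
Insert 1: 1 bumps 2 from row 1; 2 starts row 2. P = [[1], [2]].
Insert 7: appended to row 1. P = [[1, 7], [2]].
Insert 5: 5 bumps 7 from row 1; 7 appends to row 2. P = [[1, 5], [2, 7]].
Insert 3: 3 bumps 5 from row 1; 5 bumps 7 from row 2; 7 starts row 3. P = [[1, 3], [2, 5], [7]].
Insert 8: appended to row 1. P = [[1, 3, 8], [2, 5], [7]].
Insert 6: 6 bumps 8 from row 1; 8 appends to row 2. P = [[1, 3, 6], [2, 5, 8], [7]].
Insert 4: 4 bumps 6 from row 1; 6 bumps 8 from row 2; 8 appends to row 3. P = [[1, 3, 4], [2, 5, 6], [7, 8]].

So P = [[1, 3, 4], [2, 5, 6], [7, 8]], Q = [[1, 3, 6], [2, 4, 7], [5, 8]].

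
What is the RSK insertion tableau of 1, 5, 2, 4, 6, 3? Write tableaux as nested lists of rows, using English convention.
P = [[1, 2, 3, 6], [4], [5]]

Insert 1: appended to row 1. P = [[1]].
Insert 5: appended to row 1. P = [[1, 5]].
Insert 2: 2 bumps 5 from row 1; 5 starts row 2. P = [[1, 2], [5]].
Insert 4: appended to row 1. P = [[1, 2, 4], [5]].
Insert 6: appended to row 1. P = [[1, 2, 4, 6], [5]].
Insert 3: 3 bumps 4 from row 1; 4 bumps 5 from row 2; 5 starts row 3. P = [[1, 2, 3, 6], [4], [5]].

So P = [[1, 2, 3, 6], [4], [5]].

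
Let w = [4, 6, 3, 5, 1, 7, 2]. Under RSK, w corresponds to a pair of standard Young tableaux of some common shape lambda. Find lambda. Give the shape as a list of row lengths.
[3, 2, 2]

RSK row insertion gives P = [[1, 2, 7], [3, 5], [4, 6]], which has shape [3, 2, 2].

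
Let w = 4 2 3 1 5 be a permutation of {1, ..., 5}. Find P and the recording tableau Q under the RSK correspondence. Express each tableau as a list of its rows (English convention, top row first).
Insert each entry of the permutation into P by Schensted row insertion, recording in Q the position of each new cell.

Insert 4: appended to row 1. P = [[4]], Q = [[1]].
Insert 2: 2 bumps 4 from row 1; 4 starts row 2. P = [[2], [4]], Q = [[1], [2]].
Insert 3: appended to row 1. P = [[2, 3], [4]], Q = [[1, 3], [2]].
Insert 1: 1 bumps 2 from row 1; 2 bumps 4 from row 2; 4 starts row 3. P = [[1, 3], [2], [4]], Q = [[1, 3], [2], [4]].
Insert 5: appended to row 1. P = [[1, 3, 5], [2], [4]], Q = [[1, 3, 5], [2], [4]].

So P = [[1, 3, 5], [2], [4]], Q = [[1, 3, 5], [2], [4]].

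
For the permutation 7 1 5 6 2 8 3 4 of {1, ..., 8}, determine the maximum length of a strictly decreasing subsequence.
3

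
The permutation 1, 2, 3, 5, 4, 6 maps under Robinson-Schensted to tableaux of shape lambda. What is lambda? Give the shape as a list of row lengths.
Row-insert each entry into an empty tableau.

After inserting 1: P = [[1]].
After inserting 2: P = [[1, 2]].
After inserting 3: P = [[1, 2, 3]].
After inserting 5: P = [[1, 2, 3, 5]].
After inserting 4: P = [[1, 2, 3, 4], [5]].
After inserting 6: P = [[1, 2, 3, 4, 6], [5]].

The final insertion tableau P = [[1, 2, 3, 4, 6], [5]] has shape [5, 1].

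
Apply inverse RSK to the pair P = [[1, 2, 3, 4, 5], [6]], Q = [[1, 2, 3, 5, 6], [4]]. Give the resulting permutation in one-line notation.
1 2 6 3 4 5

Reverse the RSK construction: for i from n down to 1, find the cell of Q containing i, remove the entry at that cell from P, and reverse-bump it up through P; the value ejected from row 1 is w(i).

Step i=6: Q has 6 at row 1, column 5; remove that cell from P, ejecting 5. So w(6) = 5. P is now [[1, 2, 3, 4], [6]].
Step i=5: Q has 5 at row 1, column 4; remove that cell from P, ejecting 4. So w(5) = 4. P is now [[1, 2, 3], [6]].
Step i=4: Q has 4 at row 2, column 1; remove 6 from row 2 of P and reverse-bump: 6 enters row 1 and ejects 3. So w(4) = 3. P is now [[1, 2, 6]].
Step i=3: Q has 3 at row 1, column 3; remove that cell from P, ejecting 6. So w(3) = 6. P is now [[1, 2]].
Step i=2: Q has 2 at row 1, column 2; remove that cell from P, ejecting 2. So w(2) = 2. P is now [[1]].
Step i=1: Q has 1 at row 1, column 1; remove that cell from P, ejecting 1. So w(1) = 1. P is now [].

So w = 1 2 6 3 4 5.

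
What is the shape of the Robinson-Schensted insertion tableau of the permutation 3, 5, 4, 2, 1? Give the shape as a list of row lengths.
[2, 1, 1, 1]

Row-insert each entry into an empty tableau.

After inserting 3: P = [[3]].
After inserting 5: P = [[3, 5]].
After inserting 4: P = [[3, 4], [5]].
After inserting 2: P = [[2, 4], [3], [5]].
After inserting 1: P = [[1, 4], [2], [3], [5]].

The final insertion tableau P = [[1, 4], [2], [3], [5]] has shape [2, 1, 1, 1].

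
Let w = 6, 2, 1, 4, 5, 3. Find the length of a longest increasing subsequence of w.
3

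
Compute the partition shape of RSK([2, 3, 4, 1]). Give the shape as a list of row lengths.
Row-insert each entry into an empty tableau.

After inserting 2: P = [[2]].
After inserting 3: P = [[2, 3]].
After inserting 4: P = [[2, 3, 4]].
After inserting 1: P = [[1, 3, 4], [2]].

The final insertion tableau P = [[1, 3, 4], [2]] has shape [3, 1].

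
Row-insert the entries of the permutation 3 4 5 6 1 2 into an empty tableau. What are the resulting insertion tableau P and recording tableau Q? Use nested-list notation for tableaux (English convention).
Insert each entry of the permutation into P by Schensted row insertion, recording in Q the position of each new cell.

Insert 3: appended to row 1. P = [[3]], Q = [[1]].
Insert 4: appended to row 1. P = [[3, 4]], Q = [[1, 2]].
Insert 5: appended to row 1. P = [[3, 4, 5]], Q = [[1, 2, 3]].
Insert 6: appended to row 1. P = [[3, 4, 5, 6]], Q = [[1, 2, 3, 4]].
Insert 1: 1 bumps 3 from row 1; 3 starts row 2. P = [[1, 4, 5, 6], [3]], Q = [[1, 2, 3, 4], [5]].
Insert 2: 2 bumps 4 from row 1; 4 appends to row 2. P = [[1, 2, 5, 6], [3, 4]], Q = [[1, 2, 3, 4], [5, 6]].

So P = [[1, 2, 5, 6], [3, 4]], Q = [[1, 2, 3, 4], [5, 6]].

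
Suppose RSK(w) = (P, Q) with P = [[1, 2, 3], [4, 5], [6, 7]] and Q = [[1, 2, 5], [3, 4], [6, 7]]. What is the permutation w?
Reverse the RSK construction: for i from n down to 1, find the cell of Q containing i, remove the entry at that cell from P, and reverse-bump it up through P; the value ejected from row 1 is w(i).

Step i=7: Q has 7 at row 3, column 2; remove 7 from row 3 of P and reverse-bump: 7 enters row 2 and ejects 5; 5 enters row 1 and ejects 3. So w(7) = 3. P is now [[1, 2, 5], [4, 7], [6]].
Step i=6: Q has 6 at row 3, column 1; remove 6 from row 3 of P and reverse-bump: 6 enters row 2 and ejects 4; 4 enters row 1 and ejects 2. So w(6) = 2. P is now [[1, 4, 5], [6, 7]].
Step i=5: Q has 5 at row 1, column 3; remove that cell from P, ejecting 5. So w(5) = 5. P is now [[1, 4], [6, 7]].
Step i=4: Q has 4 at row 2, column 2; remove 7 from row 2 of P and reverse-bump: 7 enters row 1 and ejects 4. So w(4) = 4. P is now [[1, 7], [6]].
Step i=3: Q has 3 at row 2, column 1; remove 6 from row 2 of P and reverse-bump: 6 enters row 1 and ejects 1. So w(3) = 1. P is now [[6, 7]].
Step i=2: Q has 2 at row 1, column 2; remove that cell from P, ejecting 7. So w(2) = 7. P is now [[6]].
Step i=1: Q has 1 at row 1, column 1; remove that cell from P, ejecting 6. So w(1) = 6. P is now [].

So w = 6 7 1 4 5 2 3.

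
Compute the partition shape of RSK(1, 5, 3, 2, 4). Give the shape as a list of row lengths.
[3, 1, 1]

RSK row insertion gives P = [[1, 2, 4], [3], [5]], which has shape [3, 1, 1].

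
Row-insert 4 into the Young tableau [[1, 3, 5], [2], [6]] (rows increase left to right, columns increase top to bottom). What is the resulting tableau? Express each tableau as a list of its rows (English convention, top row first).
In row 1, 4 replaces 5 (the leftmost entry greater than 4); 5 is bumped to row 2. 5 is appended to row 2. The new tableau is [[1, 3, 4], [2, 5], [6]].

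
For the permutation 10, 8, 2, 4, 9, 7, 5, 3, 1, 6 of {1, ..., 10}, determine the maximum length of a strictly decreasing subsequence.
6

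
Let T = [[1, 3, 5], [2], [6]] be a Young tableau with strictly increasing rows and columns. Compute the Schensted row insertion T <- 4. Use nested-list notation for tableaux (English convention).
In row 1, 4 replaces 5 (the leftmost entry greater than 4); 5 is bumped to row 2. 5 is appended to row 2. The new tableau is [[1, 3, 4], [2, 5], [6]].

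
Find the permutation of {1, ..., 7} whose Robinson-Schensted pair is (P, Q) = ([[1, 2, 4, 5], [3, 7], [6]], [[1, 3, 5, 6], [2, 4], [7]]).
Reverse the RSK construction: for i from n down to 1, find the cell of Q containing i, remove the entry at that cell from P, and reverse-bump it up through P; the value ejected from row 1 is w(i).

Step i=7: Q has 7 at row 3, column 1; remove 6 from row 3 of P and reverse-bump: 6 enters row 2 and ejects 3; 3 enters row 1 and ejects 2. So w(7) = 2. P is now [[1, 3, 4, 5], [6, 7]].
Step i=6: Q has 6 at row 1, column 4; remove that cell from P, ejecting 5. So w(6) = 5. P is now [[1, 3, 4], [6, 7]].
Step i=5: Q has 5 at row 1, column 3; remove that cell from P, ejecting 4. So w(5) = 4. P is now [[1, 3], [6, 7]].
Step i=4: Q has 4 at row 2, column 2; remove 7 from row 2 of P and reverse-bump: 7 enters row 1 and ejects 3. So w(4) = 3. P is now [[1, 7], [6]].
Step i=3: Q has 3 at row 1, column 2; remove that cell from P, ejecting 7. So w(3) = 7. P is now [[1], [6]].
Step i=2: Q has 2 at row 2, column 1; remove 6 from row 2 of P and reverse-bump: 6 enters row 1 and ejects 1. So w(2) = 1. P is now [[6]].
Step i=1: Q has 1 at row 1, column 1; remove that cell from P, ejecting 6. So w(1) = 6. P is now [].

So w = 6 1 7 3 4 5 2.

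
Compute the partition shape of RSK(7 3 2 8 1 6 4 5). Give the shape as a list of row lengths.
Row-insert each entry into an empty tableau.

After inserting 7: P = [[7]].
After inserting 3: P = [[3], [7]].
After inserting 2: P = [[2], [3], [7]].
After inserting 8: P = [[2, 8], [3], [7]].
After inserting 1: P = [[1, 8], [2], [3], [7]].
After inserting 6: P = [[1, 6], [2, 8], [3], [7]].
After inserting 4: P = [[1, 4], [2, 6], [3, 8], [7]].
After inserting 5: P = [[1, 4, 5], [2, 6], [3, 8], [7]].

The final insertion tableau P = [[1, 4, 5], [2, 6], [3, 8], [7]] has shape [3, 2, 2, 1].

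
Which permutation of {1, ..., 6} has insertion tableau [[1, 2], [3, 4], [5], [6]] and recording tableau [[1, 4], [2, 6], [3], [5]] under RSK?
6 5 3 4 1 2

Reverse the RSK construction: for i from n down to 1, find the cell of Q containing i, remove the entry at that cell from P, and reverse-bump it up through P; the value ejected from row 1 is w(i).

Step i=6: Q has 6 at row 2, column 2; remove 4 from row 2 of P and reverse-bump: 4 enters row 1 and ejects 2. So w(6) = 2. P is now [[1, 4], [3], [5], [6]].
Step i=5: Q has 5 at row 4, column 1; remove 6 from row 4 of P and reverse-bump: 6 enters row 3 and ejects 5; 5 enters row 2 and ejects 3; 3 enters row 1 and ejects 1. So w(5) = 1. P is now [[3, 4], [5], [6]].
Step i=4: Q has 4 at row 1, column 2; remove that cell from P, ejecting 4. So w(4) = 4. P is now [[3], [5], [6]].
Step i=3: Q has 3 at row 3, column 1; remove 6 from row 3 of P and reverse-bump: 6 enters row 2 and ejects 5; 5 enters row 1 and ejects 3. So w(3) = 3. P is now [[5], [6]].
Step i=2: Q has 2 at row 2, column 1; remove 6 from row 2 of P and reverse-bump: 6 enters row 1 and ejects 5. So w(2) = 5. P is now [[6]].
Step i=1: Q has 1 at row 1, column 1; remove that cell from P, ejecting 6. So w(1) = 6. P is now [].

So w = 6 5 3 4 1 2.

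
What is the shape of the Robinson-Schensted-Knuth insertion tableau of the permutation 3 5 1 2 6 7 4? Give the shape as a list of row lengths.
[4, 3]

Row-insert each entry into an empty tableau.

After inserting 3: P = [[3]].
After inserting 5: P = [[3, 5]].
After inserting 1: P = [[1, 5], [3]].
After inserting 2: P = [[1, 2], [3, 5]].
After inserting 6: P = [[1, 2, 6], [3, 5]].
After inserting 7: P = [[1, 2, 6, 7], [3, 5]].
After inserting 4: P = [[1, 2, 4, 7], [3, 5, 6]].

The final insertion tableau P = [[1, 2, 4, 7], [3, 5, 6]] has shape [4, 3].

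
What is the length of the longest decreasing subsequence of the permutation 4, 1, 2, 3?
2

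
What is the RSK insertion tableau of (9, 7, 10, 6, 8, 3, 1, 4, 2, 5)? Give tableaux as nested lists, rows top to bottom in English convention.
Insert 9: appended to row 1. P = [[9]].
Insert 7: 7 bumps 9 from row 1; 9 starts row 2. P = [[7], [9]].
Insert 10: appended to row 1. P = [[7, 10], [9]].
Insert 6: 6 bumps 7 from row 1; 7 bumps 9 from row 2; 9 starts row 3. P = [[6, 10], [7], [9]].
Insert 8: 8 bumps 10 from row 1; 10 appends to row 2. P = [[6, 8], [7, 10], [9]].
Insert 3: 3 bumps 6 from row 1; 6 bumps 7 from row 2; 7 bumps 9 from row 3; 9 starts row 4. P = [[3, 8], [6, 10], [7], [9]].
Insert 1: 1 bumps 3 from row 1; 3 bumps 6 from row 2; 6 bumps 7 from row 3; 7 bumps 9 from row 4; 9 starts row 5. P = [[1, 8], [3, 10], [6], [7], [9]].
Insert 4: 4 bumps 8 from row 1; 8 bumps 10 from row 2; 10 appends to row 3. P = [[1, 4], [3, 8], [6, 10], [7], [9]].
Insert 2: 2 bumps 4 from row 1; 4 bumps 8 from row 2; 8 bumps 10 from row 3; 10 appends to row 4. P = [[1, 2], [3, 4], [6, 8], [7, 10], [9]].
Insert 5: appended to row 1. P = [[1, 2, 5], [3, 4], [6, 8], [7, 10], [9]].

So P = [[1, 2, 5], [3, 4], [6, 8], [7, 10], [9]].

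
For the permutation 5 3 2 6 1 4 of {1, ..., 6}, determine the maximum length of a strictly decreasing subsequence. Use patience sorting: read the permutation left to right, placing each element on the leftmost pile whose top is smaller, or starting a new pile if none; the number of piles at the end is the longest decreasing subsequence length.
5: new pile. tops = [5]
3: new pile. tops = [5, 3]
2: new pile. tops = [5, 3, 2]
6: onto pile 1 (replacing 5). tops = [6, 3, 2]
1: new pile. tops = [6, 3, 2, 1]
4: onto pile 2 (replacing 3). tops = [6, 4, 2, 1]

4 piles, so the longest decreasing subsequence has length 4.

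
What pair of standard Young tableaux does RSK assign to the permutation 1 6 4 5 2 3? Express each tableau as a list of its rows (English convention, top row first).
P = [[1, 2, 3], [4, 5], [6]], Q = [[1, 2, 4], [3, 6], [5]]

Insert each entry of the permutation into P by Schensted row insertion, recording in Q the position of each new cell.

Insert 1: appended to row 1. P = [[1]].
Insert 6: appended to row 1. P = [[1, 6]].
Insert 4: 4 bumps 6 from row 1; 6 starts row 2. P = [[1, 4], [6]].
Insert 5: appended to row 1. P = [[1, 4, 5], [6]].
Insert 2: 2 bumps 4 from row 1; 4 bumps 6 from row 2; 6 starts row 3. P = [[1, 2, 5], [4], [6]].
Insert 3: 3 bumps 5 from row 1; 5 appends to row 2. P = [[1, 2, 3], [4, 5], [6]].

So P = [[1, 2, 3], [4, 5], [6]], Q = [[1, 2, 4], [3, 6], [5]].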